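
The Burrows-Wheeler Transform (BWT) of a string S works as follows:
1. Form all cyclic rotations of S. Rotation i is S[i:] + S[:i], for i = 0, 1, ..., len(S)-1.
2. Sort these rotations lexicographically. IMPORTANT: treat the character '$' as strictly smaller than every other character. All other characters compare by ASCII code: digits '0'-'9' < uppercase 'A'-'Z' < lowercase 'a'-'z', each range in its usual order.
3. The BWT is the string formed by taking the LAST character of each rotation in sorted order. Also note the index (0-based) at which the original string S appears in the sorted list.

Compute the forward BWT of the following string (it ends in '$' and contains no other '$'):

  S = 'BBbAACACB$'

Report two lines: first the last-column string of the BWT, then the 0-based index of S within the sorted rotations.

All 10 rotations (rotation i = S[i:]+S[:i]):
  rot[0] = BBbAACACB$
  rot[1] = BbAACACB$B
  rot[2] = bAACACB$BB
  rot[3] = AACACB$BBb
  rot[4] = ACACB$BBbA
  rot[5] = CACB$BBbAA
  rot[6] = ACB$BBbAAC
  rot[7] = CB$BBbAACA
  rot[8] = B$BBbAACAC
  rot[9] = $BBbAACACB
Sorted (with $ < everything):
  sorted[0] = $BBbAACACB  (last char: 'B')
  sorted[1] = AACACB$BBb  (last char: 'b')
  sorted[2] = ACACB$BBbA  (last char: 'A')
  sorted[3] = ACB$BBbAAC  (last char: 'C')
  sorted[4] = B$BBbAACAC  (last char: 'C')
  sorted[5] = BBbAACACB$  (last char: '$')
  sorted[6] = BbAACACB$B  (last char: 'B')
  sorted[7] = CACB$BBbAA  (last char: 'A')
  sorted[8] = CB$BBbAACA  (last char: 'A')
  sorted[9] = bAACACB$BB  (last char: 'B')
Last column: BbACC$BAAB
Original string S is at sorted index 5

Answer: BbACC$BAAB
5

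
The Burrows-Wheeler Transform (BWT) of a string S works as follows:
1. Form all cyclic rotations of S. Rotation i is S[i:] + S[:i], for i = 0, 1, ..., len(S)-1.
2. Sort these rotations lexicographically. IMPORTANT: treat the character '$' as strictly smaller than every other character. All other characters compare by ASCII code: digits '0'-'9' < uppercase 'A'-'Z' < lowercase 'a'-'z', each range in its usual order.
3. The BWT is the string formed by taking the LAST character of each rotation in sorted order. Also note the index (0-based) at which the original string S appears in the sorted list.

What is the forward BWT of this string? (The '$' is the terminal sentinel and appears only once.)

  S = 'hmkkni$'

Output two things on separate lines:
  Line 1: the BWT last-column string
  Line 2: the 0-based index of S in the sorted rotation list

Answer: i$nmkhk
1

Derivation:
All 7 rotations (rotation i = S[i:]+S[:i]):
  rot[0] = hmkkni$
  rot[1] = mkkni$h
  rot[2] = kkni$hm
  rot[3] = kni$hmk
  rot[4] = ni$hmkk
  rot[5] = i$hmkkn
  rot[6] = $hmkkni
Sorted (with $ < everything):
  sorted[0] = $hmkkni  (last char: 'i')
  sorted[1] = hmkkni$  (last char: '$')
  sorted[2] = i$hmkkn  (last char: 'n')
  sorted[3] = kkni$hm  (last char: 'm')
  sorted[4] = kni$hmk  (last char: 'k')
  sorted[5] = mkkni$h  (last char: 'h')
  sorted[6] = ni$hmkk  (last char: 'k')
Last column: i$nmkhk
Original string S is at sorted index 1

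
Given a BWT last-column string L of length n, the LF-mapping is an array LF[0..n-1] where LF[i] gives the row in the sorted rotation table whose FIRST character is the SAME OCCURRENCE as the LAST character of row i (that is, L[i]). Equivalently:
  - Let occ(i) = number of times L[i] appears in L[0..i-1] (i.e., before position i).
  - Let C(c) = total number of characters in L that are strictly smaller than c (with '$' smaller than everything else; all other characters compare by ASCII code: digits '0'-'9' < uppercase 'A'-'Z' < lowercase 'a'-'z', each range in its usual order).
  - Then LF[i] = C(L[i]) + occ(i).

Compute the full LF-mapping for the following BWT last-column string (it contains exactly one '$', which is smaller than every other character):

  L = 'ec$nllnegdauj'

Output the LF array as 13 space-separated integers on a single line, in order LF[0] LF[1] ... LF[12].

Answer: 4 2 0 10 8 9 11 5 6 3 1 12 7

Derivation:
Char counts: '$':1, 'a':1, 'c':1, 'd':1, 'e':2, 'g':1, 'j':1, 'l':2, 'n':2, 'u':1
C (first-col start): C('$')=0, C('a')=1, C('c')=2, C('d')=3, C('e')=4, C('g')=6, C('j')=7, C('l')=8, C('n')=10, C('u')=12
L[0]='e': occ=0, LF[0]=C('e')+0=4+0=4
L[1]='c': occ=0, LF[1]=C('c')+0=2+0=2
L[2]='$': occ=0, LF[2]=C('$')+0=0+0=0
L[3]='n': occ=0, LF[3]=C('n')+0=10+0=10
L[4]='l': occ=0, LF[4]=C('l')+0=8+0=8
L[5]='l': occ=1, LF[5]=C('l')+1=8+1=9
L[6]='n': occ=1, LF[6]=C('n')+1=10+1=11
L[7]='e': occ=1, LF[7]=C('e')+1=4+1=5
L[8]='g': occ=0, LF[8]=C('g')+0=6+0=6
L[9]='d': occ=0, LF[9]=C('d')+0=3+0=3
L[10]='a': occ=0, LF[10]=C('a')+0=1+0=1
L[11]='u': occ=0, LF[11]=C('u')+0=12+0=12
L[12]='j': occ=0, LF[12]=C('j')+0=7+0=7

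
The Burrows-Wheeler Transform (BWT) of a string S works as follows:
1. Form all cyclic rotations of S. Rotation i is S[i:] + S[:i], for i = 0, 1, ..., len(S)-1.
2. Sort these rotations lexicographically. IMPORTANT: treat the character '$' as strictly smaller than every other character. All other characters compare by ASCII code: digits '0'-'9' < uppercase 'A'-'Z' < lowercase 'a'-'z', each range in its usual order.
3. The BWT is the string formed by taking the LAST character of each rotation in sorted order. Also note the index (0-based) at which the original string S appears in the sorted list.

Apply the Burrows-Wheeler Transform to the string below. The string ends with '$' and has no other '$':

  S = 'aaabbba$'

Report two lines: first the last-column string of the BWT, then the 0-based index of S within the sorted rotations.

All 8 rotations (rotation i = S[i:]+S[:i]):
  rot[0] = aaabbba$
  rot[1] = aabbba$a
  rot[2] = abbba$aa
  rot[3] = bbba$aaa
  rot[4] = bba$aaab
  rot[5] = ba$aaabb
  rot[6] = a$aaabbb
  rot[7] = $aaabbba
Sorted (with $ < everything):
  sorted[0] = $aaabbba  (last char: 'a')
  sorted[1] = a$aaabbb  (last char: 'b')
  sorted[2] = aaabbba$  (last char: '$')
  sorted[3] = aabbba$a  (last char: 'a')
  sorted[4] = abbba$aa  (last char: 'a')
  sorted[5] = ba$aaabb  (last char: 'b')
  sorted[6] = bba$aaab  (last char: 'b')
  sorted[7] = bbba$aaa  (last char: 'a')
Last column: ab$aabba
Original string S is at sorted index 2

Answer: ab$aabba
2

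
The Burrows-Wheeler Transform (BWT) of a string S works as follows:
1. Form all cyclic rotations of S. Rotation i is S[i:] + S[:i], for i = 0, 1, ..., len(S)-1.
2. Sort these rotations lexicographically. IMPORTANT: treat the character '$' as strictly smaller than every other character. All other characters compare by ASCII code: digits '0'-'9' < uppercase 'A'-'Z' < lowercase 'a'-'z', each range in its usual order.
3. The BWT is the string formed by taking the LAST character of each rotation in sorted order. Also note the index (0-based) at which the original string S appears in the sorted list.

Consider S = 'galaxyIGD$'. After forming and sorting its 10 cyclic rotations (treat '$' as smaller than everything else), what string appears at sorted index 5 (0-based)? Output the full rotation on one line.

Answer: axyIGD$gal

Derivation:
All 10 rotations (rotation i = S[i:]+S[:i]):
  rot[0] = galaxyIGD$
  rot[1] = alaxyIGD$g
  rot[2] = laxyIGD$ga
  rot[3] = axyIGD$gal
  rot[4] = xyIGD$gala
  rot[5] = yIGD$galax
  rot[6] = IGD$galaxy
  rot[7] = GD$galaxyI
  rot[8] = D$galaxyIG
  rot[9] = $galaxyIGD
Sorted (with $ < everything):
  sorted[0] = $galaxyIGD
  sorted[1] = D$galaxyIG
  sorted[2] = GD$galaxyI
  sorted[3] = IGD$galaxy
  sorted[4] = alaxyIGD$g
  sorted[5] = axyIGD$gal
  sorted[6] = galaxyIGD$
  sorted[7] = laxyIGD$ga
  sorted[8] = xyIGD$gala
  sorted[9] = yIGD$galax
sorted[5] = axyIGD$gal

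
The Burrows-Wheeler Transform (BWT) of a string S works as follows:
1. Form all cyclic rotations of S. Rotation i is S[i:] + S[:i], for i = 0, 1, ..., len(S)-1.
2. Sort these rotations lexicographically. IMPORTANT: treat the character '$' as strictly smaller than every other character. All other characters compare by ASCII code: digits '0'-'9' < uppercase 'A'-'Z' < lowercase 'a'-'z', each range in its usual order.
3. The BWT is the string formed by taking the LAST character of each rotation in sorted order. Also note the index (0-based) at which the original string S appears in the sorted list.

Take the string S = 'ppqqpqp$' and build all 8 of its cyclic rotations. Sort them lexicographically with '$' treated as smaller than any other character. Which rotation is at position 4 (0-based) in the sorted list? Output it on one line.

All 8 rotations (rotation i = S[i:]+S[:i]):
  rot[0] = ppqqpqp$
  rot[1] = pqqpqp$p
  rot[2] = qqpqp$pp
  rot[3] = qpqp$ppq
  rot[4] = pqp$ppqq
  rot[5] = qp$ppqqp
  rot[6] = p$ppqqpq
  rot[7] = $ppqqpqp
Sorted (with $ < everything):
  sorted[0] = $ppqqpqp
  sorted[1] = p$ppqqpq
  sorted[2] = ppqqpqp$
  sorted[3] = pqp$ppqq
  sorted[4] = pqqpqp$p
  sorted[5] = qp$ppqqp
  sorted[6] = qpqp$ppq
  sorted[7] = qqpqp$pp
sorted[4] = pqqpqp$p

Answer: pqqpqp$p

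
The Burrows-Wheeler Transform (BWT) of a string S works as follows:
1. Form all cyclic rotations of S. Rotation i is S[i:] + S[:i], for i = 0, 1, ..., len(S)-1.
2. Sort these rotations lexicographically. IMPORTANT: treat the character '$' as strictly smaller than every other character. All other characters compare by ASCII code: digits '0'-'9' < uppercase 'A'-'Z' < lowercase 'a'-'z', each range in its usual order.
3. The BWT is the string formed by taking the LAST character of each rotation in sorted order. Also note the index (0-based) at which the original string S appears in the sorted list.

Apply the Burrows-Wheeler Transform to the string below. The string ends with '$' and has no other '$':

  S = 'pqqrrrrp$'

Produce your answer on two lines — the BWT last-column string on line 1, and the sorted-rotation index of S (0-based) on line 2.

All 9 rotations (rotation i = S[i:]+S[:i]):
  rot[0] = pqqrrrrp$
  rot[1] = qqrrrrp$p
  rot[2] = qrrrrp$pq
  rot[3] = rrrrp$pqq
  rot[4] = rrrp$pqqr
  rot[5] = rrp$pqqrr
  rot[6] = rp$pqqrrr
  rot[7] = p$pqqrrrr
  rot[8] = $pqqrrrrp
Sorted (with $ < everything):
  sorted[0] = $pqqrrrrp  (last char: 'p')
  sorted[1] = p$pqqrrrr  (last char: 'r')
  sorted[2] = pqqrrrrp$  (last char: '$')
  sorted[3] = qqrrrrp$p  (last char: 'p')
  sorted[4] = qrrrrp$pq  (last char: 'q')
  sorted[5] = rp$pqqrrr  (last char: 'r')
  sorted[6] = rrp$pqqrr  (last char: 'r')
  sorted[7] = rrrp$pqqr  (last char: 'r')
  sorted[8] = rrrrp$pqq  (last char: 'q')
Last column: pr$pqrrrq
Original string S is at sorted index 2

Answer: pr$pqrrrq
2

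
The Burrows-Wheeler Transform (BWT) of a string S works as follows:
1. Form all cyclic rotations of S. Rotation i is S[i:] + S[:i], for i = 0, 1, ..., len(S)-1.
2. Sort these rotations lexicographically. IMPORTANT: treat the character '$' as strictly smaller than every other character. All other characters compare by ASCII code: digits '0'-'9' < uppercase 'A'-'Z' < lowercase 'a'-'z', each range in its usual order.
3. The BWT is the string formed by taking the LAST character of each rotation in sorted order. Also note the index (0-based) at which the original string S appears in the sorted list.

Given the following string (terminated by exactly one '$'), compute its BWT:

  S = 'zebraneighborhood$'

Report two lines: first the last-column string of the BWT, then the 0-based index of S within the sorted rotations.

All 18 rotations (rotation i = S[i:]+S[:i]):
  rot[0] = zebraneighborhood$
  rot[1] = ebraneighborhood$z
  rot[2] = braneighborhood$ze
  rot[3] = raneighborhood$zeb
  rot[4] = aneighborhood$zebr
  rot[5] = neighborhood$zebra
  rot[6] = eighborhood$zebran
  rot[7] = ighborhood$zebrane
  rot[8] = ghborhood$zebranei
  rot[9] = hborhood$zebraneig
  rot[10] = borhood$zebraneigh
  rot[11] = orhood$zebraneighb
  rot[12] = rhood$zebraneighbo
  rot[13] = hood$zebraneighbor
  rot[14] = ood$zebraneighborh
  rot[15] = od$zebraneighborho
  rot[16] = d$zebraneighborhoo
  rot[17] = $zebraneighborhood
Sorted (with $ < everything):
  sorted[0] = $zebraneighborhood  (last char: 'd')
  sorted[1] = aneighborhood$zebr  (last char: 'r')
  sorted[2] = borhood$zebraneigh  (last char: 'h')
  sorted[3] = braneighborhood$ze  (last char: 'e')
  sorted[4] = d$zebraneighborhoo  (last char: 'o')
  sorted[5] = ebraneighborhood$z  (last char: 'z')
  sorted[6] = eighborhood$zebran  (last char: 'n')
  sorted[7] = ghborhood$zebranei  (last char: 'i')
  sorted[8] = hborhood$zebraneig  (last char: 'g')
  sorted[9] = hood$zebraneighbor  (last char: 'r')
  sorted[10] = ighborhood$zebrane  (last char: 'e')
  sorted[11] = neighborhood$zebra  (last char: 'a')
  sorted[12] = od$zebraneighborho  (last char: 'o')
  sorted[13] = ood$zebraneighborh  (last char: 'h')
  sorted[14] = orhood$zebraneighb  (last char: 'b')
  sorted[15] = raneighborhood$zeb  (last char: 'b')
  sorted[16] = rhood$zebraneighbo  (last char: 'o')
  sorted[17] = zebraneighborhood$  (last char: '$')
Last column: drheoznigreaohbbo$
Original string S is at sorted index 17

Answer: drheoznigreaohbbo$
17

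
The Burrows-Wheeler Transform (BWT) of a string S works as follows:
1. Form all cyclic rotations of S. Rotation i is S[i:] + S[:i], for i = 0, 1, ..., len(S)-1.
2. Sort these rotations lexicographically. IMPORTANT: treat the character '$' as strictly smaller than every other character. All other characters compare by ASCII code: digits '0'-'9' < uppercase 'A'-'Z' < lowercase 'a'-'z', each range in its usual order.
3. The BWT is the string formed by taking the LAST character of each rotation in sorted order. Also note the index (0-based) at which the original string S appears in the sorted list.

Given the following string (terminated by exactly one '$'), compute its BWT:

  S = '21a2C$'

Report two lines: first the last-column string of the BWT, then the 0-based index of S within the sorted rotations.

Answer: C2$a21
2

Derivation:
All 6 rotations (rotation i = S[i:]+S[:i]):
  rot[0] = 21a2C$
  rot[1] = 1a2C$2
  rot[2] = a2C$21
  rot[3] = 2C$21a
  rot[4] = C$21a2
  rot[5] = $21a2C
Sorted (with $ < everything):
  sorted[0] = $21a2C  (last char: 'C')
  sorted[1] = 1a2C$2  (last char: '2')
  sorted[2] = 21a2C$  (last char: '$')
  sorted[3] = 2C$21a  (last char: 'a')
  sorted[4] = C$21a2  (last char: '2')
  sorted[5] = a2C$21  (last char: '1')
Last column: C2$a21
Original string S is at sorted index 2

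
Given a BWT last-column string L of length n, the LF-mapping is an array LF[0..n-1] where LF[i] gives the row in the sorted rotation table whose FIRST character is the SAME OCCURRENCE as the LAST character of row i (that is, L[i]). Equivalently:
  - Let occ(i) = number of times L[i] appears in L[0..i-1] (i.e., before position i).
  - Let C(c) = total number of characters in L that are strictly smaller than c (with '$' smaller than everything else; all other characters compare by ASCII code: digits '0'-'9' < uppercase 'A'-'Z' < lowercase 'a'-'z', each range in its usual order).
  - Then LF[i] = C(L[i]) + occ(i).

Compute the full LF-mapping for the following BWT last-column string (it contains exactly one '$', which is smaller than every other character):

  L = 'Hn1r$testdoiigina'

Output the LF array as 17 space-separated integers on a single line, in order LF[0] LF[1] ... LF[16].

Char counts: '$':1, '1':1, 'H':1, 'a':1, 'd':1, 'e':1, 'g':1, 'i':3, 'n':2, 'o':1, 'r':1, 's':1, 't':2
C (first-col start): C('$')=0, C('1')=1, C('H')=2, C('a')=3, C('d')=4, C('e')=5, C('g')=6, C('i')=7, C('n')=10, C('o')=12, C('r')=13, C('s')=14, C('t')=15
L[0]='H': occ=0, LF[0]=C('H')+0=2+0=2
L[1]='n': occ=0, LF[1]=C('n')+0=10+0=10
L[2]='1': occ=0, LF[2]=C('1')+0=1+0=1
L[3]='r': occ=0, LF[3]=C('r')+0=13+0=13
L[4]='$': occ=0, LF[4]=C('$')+0=0+0=0
L[5]='t': occ=0, LF[5]=C('t')+0=15+0=15
L[6]='e': occ=0, LF[6]=C('e')+0=5+0=5
L[7]='s': occ=0, LF[7]=C('s')+0=14+0=14
L[8]='t': occ=1, LF[8]=C('t')+1=15+1=16
L[9]='d': occ=0, LF[9]=C('d')+0=4+0=4
L[10]='o': occ=0, LF[10]=C('o')+0=12+0=12
L[11]='i': occ=0, LF[11]=C('i')+0=7+0=7
L[12]='i': occ=1, LF[12]=C('i')+1=7+1=8
L[13]='g': occ=0, LF[13]=C('g')+0=6+0=6
L[14]='i': occ=2, LF[14]=C('i')+2=7+2=9
L[15]='n': occ=1, LF[15]=C('n')+1=10+1=11
L[16]='a': occ=0, LF[16]=C('a')+0=3+0=3

Answer: 2 10 1 13 0 15 5 14 16 4 12 7 8 6 9 11 3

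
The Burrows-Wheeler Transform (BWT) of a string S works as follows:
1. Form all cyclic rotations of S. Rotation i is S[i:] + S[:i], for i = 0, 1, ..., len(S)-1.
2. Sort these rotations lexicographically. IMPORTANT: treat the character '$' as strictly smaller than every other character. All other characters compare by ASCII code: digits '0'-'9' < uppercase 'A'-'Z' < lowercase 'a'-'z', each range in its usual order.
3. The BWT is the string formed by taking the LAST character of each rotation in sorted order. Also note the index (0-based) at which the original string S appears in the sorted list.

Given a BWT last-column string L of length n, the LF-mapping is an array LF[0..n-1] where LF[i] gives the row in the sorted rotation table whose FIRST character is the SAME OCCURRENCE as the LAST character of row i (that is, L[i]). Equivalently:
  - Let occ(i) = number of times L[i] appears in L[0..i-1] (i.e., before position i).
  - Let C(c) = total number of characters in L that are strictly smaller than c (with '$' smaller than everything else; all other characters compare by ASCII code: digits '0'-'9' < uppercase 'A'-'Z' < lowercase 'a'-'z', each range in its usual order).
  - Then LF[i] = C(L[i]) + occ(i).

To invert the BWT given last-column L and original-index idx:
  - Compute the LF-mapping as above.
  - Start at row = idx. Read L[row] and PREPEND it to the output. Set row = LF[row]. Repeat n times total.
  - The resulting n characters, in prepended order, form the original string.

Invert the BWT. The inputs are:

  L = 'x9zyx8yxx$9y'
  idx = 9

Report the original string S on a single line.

Answer: yxxy9yz98xx$

Derivation:
LF mapping: 4 2 11 8 5 1 9 6 7 0 3 10
Walk LF starting at row 9, prepending L[row]:
  step 1: row=9, L[9]='$', prepend. Next row=LF[9]=0
  step 2: row=0, L[0]='x', prepend. Next row=LF[0]=4
  step 3: row=4, L[4]='x', prepend. Next row=LF[4]=5
  step 4: row=5, L[5]='8', prepend. Next row=LF[5]=1
  step 5: row=1, L[1]='9', prepend. Next row=LF[1]=2
  step 6: row=2, L[2]='z', prepend. Next row=LF[2]=11
  step 7: row=11, L[11]='y', prepend. Next row=LF[11]=10
  step 8: row=10, L[10]='9', prepend. Next row=LF[10]=3
  step 9: row=3, L[3]='y', prepend. Next row=LF[3]=8
  step 10: row=8, L[8]='x', prepend. Next row=LF[8]=7
  step 11: row=7, L[7]='x', prepend. Next row=LF[7]=6
  step 12: row=6, L[6]='y', prepend. Next row=LF[6]=9
Reversed output: yxxy9yz98xx$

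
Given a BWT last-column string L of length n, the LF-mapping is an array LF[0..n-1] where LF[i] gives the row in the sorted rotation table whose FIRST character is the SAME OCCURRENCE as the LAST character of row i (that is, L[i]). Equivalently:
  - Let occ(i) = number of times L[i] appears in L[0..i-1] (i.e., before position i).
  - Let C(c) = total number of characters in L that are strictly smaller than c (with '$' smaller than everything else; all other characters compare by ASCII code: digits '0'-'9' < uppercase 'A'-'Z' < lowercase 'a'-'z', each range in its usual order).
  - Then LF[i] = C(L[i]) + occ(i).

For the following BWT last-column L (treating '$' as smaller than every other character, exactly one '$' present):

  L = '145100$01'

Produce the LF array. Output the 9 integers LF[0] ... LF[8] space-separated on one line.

Char counts: '$':1, '0':3, '1':3, '4':1, '5':1
C (first-col start): C('$')=0, C('0')=1, C('1')=4, C('4')=7, C('5')=8
L[0]='1': occ=0, LF[0]=C('1')+0=4+0=4
L[1]='4': occ=0, LF[1]=C('4')+0=7+0=7
L[2]='5': occ=0, LF[2]=C('5')+0=8+0=8
L[3]='1': occ=1, LF[3]=C('1')+1=4+1=5
L[4]='0': occ=0, LF[4]=C('0')+0=1+0=1
L[5]='0': occ=1, LF[5]=C('0')+1=1+1=2
L[6]='$': occ=0, LF[6]=C('$')+0=0+0=0
L[7]='0': occ=2, LF[7]=C('0')+2=1+2=3
L[8]='1': occ=2, LF[8]=C('1')+2=4+2=6

Answer: 4 7 8 5 1 2 0 3 6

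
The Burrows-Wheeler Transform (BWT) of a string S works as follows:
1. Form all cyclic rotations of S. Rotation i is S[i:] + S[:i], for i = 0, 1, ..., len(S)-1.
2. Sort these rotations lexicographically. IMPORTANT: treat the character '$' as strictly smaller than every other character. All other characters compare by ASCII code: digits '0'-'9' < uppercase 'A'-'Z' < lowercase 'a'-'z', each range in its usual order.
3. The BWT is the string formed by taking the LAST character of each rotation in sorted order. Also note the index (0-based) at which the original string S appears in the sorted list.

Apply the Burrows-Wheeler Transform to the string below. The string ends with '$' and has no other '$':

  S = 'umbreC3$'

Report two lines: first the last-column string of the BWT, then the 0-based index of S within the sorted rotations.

All 8 rotations (rotation i = S[i:]+S[:i]):
  rot[0] = umbreC3$
  rot[1] = mbreC3$u
  rot[2] = breC3$um
  rot[3] = reC3$umb
  rot[4] = eC3$umbr
  rot[5] = C3$umbre
  rot[6] = 3$umbreC
  rot[7] = $umbreC3
Sorted (with $ < everything):
  sorted[0] = $umbreC3  (last char: '3')
  sorted[1] = 3$umbreC  (last char: 'C')
  sorted[2] = C3$umbre  (last char: 'e')
  sorted[3] = breC3$um  (last char: 'm')
  sorted[4] = eC3$umbr  (last char: 'r')
  sorted[5] = mbreC3$u  (last char: 'u')
  sorted[6] = reC3$umb  (last char: 'b')
  sorted[7] = umbreC3$  (last char: '$')
Last column: 3Cemrub$
Original string S is at sorted index 7

Answer: 3Cemrub$
7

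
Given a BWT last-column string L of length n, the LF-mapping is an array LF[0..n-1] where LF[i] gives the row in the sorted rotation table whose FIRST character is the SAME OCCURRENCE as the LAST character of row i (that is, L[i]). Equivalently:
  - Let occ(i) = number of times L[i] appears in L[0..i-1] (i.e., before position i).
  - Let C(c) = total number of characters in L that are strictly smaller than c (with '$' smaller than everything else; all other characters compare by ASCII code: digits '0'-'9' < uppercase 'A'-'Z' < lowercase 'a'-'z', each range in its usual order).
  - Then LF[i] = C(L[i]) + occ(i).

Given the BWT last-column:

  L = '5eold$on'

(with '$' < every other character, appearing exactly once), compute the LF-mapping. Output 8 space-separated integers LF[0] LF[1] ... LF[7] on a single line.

Char counts: '$':1, '5':1, 'd':1, 'e':1, 'l':1, 'n':1, 'o':2
C (first-col start): C('$')=0, C('5')=1, C('d')=2, C('e')=3, C('l')=4, C('n')=5, C('o')=6
L[0]='5': occ=0, LF[0]=C('5')+0=1+0=1
L[1]='e': occ=0, LF[1]=C('e')+0=3+0=3
L[2]='o': occ=0, LF[2]=C('o')+0=6+0=6
L[3]='l': occ=0, LF[3]=C('l')+0=4+0=4
L[4]='d': occ=0, LF[4]=C('d')+0=2+0=2
L[5]='$': occ=0, LF[5]=C('$')+0=0+0=0
L[6]='o': occ=1, LF[6]=C('o')+1=6+1=7
L[7]='n': occ=0, LF[7]=C('n')+0=5+0=5

Answer: 1 3 6 4 2 0 7 5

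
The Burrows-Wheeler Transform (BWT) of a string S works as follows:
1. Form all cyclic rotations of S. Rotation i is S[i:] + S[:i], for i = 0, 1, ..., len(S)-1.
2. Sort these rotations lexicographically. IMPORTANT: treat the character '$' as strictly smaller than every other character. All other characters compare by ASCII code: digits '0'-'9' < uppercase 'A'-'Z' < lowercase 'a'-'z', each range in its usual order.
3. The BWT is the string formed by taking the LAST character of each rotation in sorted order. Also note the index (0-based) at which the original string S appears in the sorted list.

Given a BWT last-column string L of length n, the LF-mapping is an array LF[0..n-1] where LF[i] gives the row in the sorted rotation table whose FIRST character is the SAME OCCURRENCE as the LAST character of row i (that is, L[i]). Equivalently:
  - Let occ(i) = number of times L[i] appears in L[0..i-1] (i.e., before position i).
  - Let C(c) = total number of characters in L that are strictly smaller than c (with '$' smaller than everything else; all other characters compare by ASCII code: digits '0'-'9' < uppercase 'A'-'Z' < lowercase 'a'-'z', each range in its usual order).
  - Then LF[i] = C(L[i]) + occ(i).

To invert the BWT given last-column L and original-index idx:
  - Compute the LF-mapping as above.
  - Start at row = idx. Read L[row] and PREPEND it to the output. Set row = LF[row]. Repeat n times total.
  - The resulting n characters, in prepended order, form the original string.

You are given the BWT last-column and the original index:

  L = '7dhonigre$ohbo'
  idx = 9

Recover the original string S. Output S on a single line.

LF mapping: 1 3 6 10 9 8 5 13 4 0 11 7 2 12
Walk LF starting at row 9, prepending L[row]:
  step 1: row=9, L[9]='$', prepend. Next row=LF[9]=0
  step 2: row=0, L[0]='7', prepend. Next row=LF[0]=1
  step 3: row=1, L[1]='d', prepend. Next row=LF[1]=3
  step 4: row=3, L[3]='o', prepend. Next row=LF[3]=10
  step 5: row=10, L[10]='o', prepend. Next row=LF[10]=11
  step 6: row=11, L[11]='h', prepend. Next row=LF[11]=7
  step 7: row=7, L[7]='r', prepend. Next row=LF[7]=13
  step 8: row=13, L[13]='o', prepend. Next row=LF[13]=12
  step 9: row=12, L[12]='b', prepend. Next row=LF[12]=2
  step 10: row=2, L[2]='h', prepend. Next row=LF[2]=6
  step 11: row=6, L[6]='g', prepend. Next row=LF[6]=5
  step 12: row=5, L[5]='i', prepend. Next row=LF[5]=8
  step 13: row=8, L[8]='e', prepend. Next row=LF[8]=4
  step 14: row=4, L[4]='n', prepend. Next row=LF[4]=9
Reversed output: neighborhood7$

Answer: neighborhood7$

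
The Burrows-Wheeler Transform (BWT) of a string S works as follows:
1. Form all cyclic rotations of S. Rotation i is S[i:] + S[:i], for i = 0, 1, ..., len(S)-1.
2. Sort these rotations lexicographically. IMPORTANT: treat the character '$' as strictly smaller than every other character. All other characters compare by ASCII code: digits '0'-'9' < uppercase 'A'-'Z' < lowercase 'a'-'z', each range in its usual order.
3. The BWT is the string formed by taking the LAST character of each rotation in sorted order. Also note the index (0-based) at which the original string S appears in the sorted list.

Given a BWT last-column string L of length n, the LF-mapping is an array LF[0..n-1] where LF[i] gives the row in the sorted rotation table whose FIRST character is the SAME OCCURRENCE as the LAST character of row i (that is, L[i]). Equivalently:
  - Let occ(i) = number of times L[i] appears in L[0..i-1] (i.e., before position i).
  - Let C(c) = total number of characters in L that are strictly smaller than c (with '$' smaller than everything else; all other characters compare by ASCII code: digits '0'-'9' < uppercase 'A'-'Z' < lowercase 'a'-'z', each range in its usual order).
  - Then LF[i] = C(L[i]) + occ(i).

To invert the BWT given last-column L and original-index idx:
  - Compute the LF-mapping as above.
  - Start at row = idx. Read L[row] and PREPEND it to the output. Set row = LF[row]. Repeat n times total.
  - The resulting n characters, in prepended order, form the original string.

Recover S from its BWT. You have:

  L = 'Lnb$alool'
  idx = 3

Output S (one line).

Answer: balloonL$

Derivation:
LF mapping: 1 6 3 0 2 4 7 8 5
Walk LF starting at row 3, prepending L[row]:
  step 1: row=3, L[3]='$', prepend. Next row=LF[3]=0
  step 2: row=0, L[0]='L', prepend. Next row=LF[0]=1
  step 3: row=1, L[1]='n', prepend. Next row=LF[1]=6
  step 4: row=6, L[6]='o', prepend. Next row=LF[6]=7
  step 5: row=7, L[7]='o', prepend. Next row=LF[7]=8
  step 6: row=8, L[8]='l', prepend. Next row=LF[8]=5
  step 7: row=5, L[5]='l', prepend. Next row=LF[5]=4
  step 8: row=4, L[4]='a', prepend. Next row=LF[4]=2
  step 9: row=2, L[2]='b', prepend. Next row=LF[2]=3
Reversed output: balloonL$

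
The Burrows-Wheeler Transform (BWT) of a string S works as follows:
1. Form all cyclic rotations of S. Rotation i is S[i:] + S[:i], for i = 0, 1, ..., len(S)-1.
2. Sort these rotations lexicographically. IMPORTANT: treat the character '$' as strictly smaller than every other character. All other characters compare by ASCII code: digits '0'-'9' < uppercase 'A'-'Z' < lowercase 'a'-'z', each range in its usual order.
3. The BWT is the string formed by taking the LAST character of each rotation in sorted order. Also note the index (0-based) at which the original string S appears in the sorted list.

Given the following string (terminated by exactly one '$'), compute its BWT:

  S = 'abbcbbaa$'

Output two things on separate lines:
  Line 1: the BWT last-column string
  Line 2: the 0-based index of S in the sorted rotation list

All 9 rotations (rotation i = S[i:]+S[:i]):
  rot[0] = abbcbbaa$
  rot[1] = bbcbbaa$a
  rot[2] = bcbbaa$ab
  rot[3] = cbbaa$abb
  rot[4] = bbaa$abbc
  rot[5] = baa$abbcb
  rot[6] = aa$abbcbb
  rot[7] = a$abbcbba
  rot[8] = $abbcbbaa
Sorted (with $ < everything):
  sorted[0] = $abbcbbaa  (last char: 'a')
  sorted[1] = a$abbcbba  (last char: 'a')
  sorted[2] = aa$abbcbb  (last char: 'b')
  sorted[3] = abbcbbaa$  (last char: '$')
  sorted[4] = baa$abbcb  (last char: 'b')
  sorted[5] = bbaa$abbc  (last char: 'c')
  sorted[6] = bbcbbaa$a  (last char: 'a')
  sorted[7] = bcbbaa$ab  (last char: 'b')
  sorted[8] = cbbaa$abb  (last char: 'b')
Last column: aab$bcabb
Original string S is at sorted index 3

Answer: aab$bcabb
3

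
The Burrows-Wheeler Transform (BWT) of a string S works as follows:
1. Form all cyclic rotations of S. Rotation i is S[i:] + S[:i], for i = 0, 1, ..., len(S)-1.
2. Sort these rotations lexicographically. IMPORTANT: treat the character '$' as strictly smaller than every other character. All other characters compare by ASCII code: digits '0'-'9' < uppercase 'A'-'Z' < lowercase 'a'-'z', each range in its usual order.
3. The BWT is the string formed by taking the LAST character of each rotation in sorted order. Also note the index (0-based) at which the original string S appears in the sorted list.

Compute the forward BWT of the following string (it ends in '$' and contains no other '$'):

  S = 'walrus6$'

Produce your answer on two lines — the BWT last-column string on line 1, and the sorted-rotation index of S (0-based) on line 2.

Answer: 6swalur$
7

Derivation:
All 8 rotations (rotation i = S[i:]+S[:i]):
  rot[0] = walrus6$
  rot[1] = alrus6$w
  rot[2] = lrus6$wa
  rot[3] = rus6$wal
  rot[4] = us6$walr
  rot[5] = s6$walru
  rot[6] = 6$walrus
  rot[7] = $walrus6
Sorted (with $ < everything):
  sorted[0] = $walrus6  (last char: '6')
  sorted[1] = 6$walrus  (last char: 's')
  sorted[2] = alrus6$w  (last char: 'w')
  sorted[3] = lrus6$wa  (last char: 'a')
  sorted[4] = rus6$wal  (last char: 'l')
  sorted[5] = s6$walru  (last char: 'u')
  sorted[6] = us6$walr  (last char: 'r')
  sorted[7] = walrus6$  (last char: '$')
Last column: 6swalur$
Original string S is at sorted index 7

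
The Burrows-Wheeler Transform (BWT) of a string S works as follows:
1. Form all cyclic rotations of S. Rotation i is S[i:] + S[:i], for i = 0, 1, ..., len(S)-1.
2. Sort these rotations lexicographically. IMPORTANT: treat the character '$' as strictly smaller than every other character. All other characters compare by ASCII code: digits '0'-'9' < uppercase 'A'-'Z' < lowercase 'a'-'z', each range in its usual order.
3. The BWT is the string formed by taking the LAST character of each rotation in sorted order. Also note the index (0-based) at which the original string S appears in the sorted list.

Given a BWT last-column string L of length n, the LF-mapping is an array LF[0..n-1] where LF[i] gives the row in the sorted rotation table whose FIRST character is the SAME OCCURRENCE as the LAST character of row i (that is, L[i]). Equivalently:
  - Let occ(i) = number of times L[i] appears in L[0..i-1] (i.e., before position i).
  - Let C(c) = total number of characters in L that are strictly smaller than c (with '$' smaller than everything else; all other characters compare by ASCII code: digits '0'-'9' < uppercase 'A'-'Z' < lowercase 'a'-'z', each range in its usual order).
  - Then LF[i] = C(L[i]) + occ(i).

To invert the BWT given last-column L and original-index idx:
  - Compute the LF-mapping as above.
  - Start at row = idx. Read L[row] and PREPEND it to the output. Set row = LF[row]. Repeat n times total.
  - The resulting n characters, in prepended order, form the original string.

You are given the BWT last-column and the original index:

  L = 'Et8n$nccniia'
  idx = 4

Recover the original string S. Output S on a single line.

Answer: cincinnat8E$

Derivation:
LF mapping: 2 11 1 8 0 9 4 5 10 6 7 3
Walk LF starting at row 4, prepending L[row]:
  step 1: row=4, L[4]='$', prepend. Next row=LF[4]=0
  step 2: row=0, L[0]='E', prepend. Next row=LF[0]=2
  step 3: row=2, L[2]='8', prepend. Next row=LF[2]=1
  step 4: row=1, L[1]='t', prepend. Next row=LF[1]=11
  step 5: row=11, L[11]='a', prepend. Next row=LF[11]=3
  step 6: row=3, L[3]='n', prepend. Next row=LF[3]=8
  step 7: row=8, L[8]='n', prepend. Next row=LF[8]=10
  step 8: row=10, L[10]='i', prepend. Next row=LF[10]=7
  step 9: row=7, L[7]='c', prepend. Next row=LF[7]=5
  step 10: row=5, L[5]='n', prepend. Next row=LF[5]=9
  step 11: row=9, L[9]='i', prepend. Next row=LF[9]=6
  step 12: row=6, L[6]='c', prepend. Next row=LF[6]=4
Reversed output: cincinnat8E$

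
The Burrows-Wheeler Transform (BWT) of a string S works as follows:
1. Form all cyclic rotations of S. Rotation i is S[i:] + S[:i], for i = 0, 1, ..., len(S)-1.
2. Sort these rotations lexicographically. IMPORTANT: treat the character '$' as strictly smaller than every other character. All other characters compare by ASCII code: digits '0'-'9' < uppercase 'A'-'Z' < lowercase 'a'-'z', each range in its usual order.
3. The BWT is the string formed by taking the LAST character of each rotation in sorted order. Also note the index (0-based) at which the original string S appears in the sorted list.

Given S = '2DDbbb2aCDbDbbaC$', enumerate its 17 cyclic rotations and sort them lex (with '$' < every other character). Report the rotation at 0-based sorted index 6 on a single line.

Answer: DbDbbaC$2DDbbb2aC

Derivation:
All 17 rotations (rotation i = S[i:]+S[:i]):
  rot[0] = 2DDbbb2aCDbDbbaC$
  rot[1] = DDbbb2aCDbDbbaC$2
  rot[2] = Dbbb2aCDbDbbaC$2D
  rot[3] = bbb2aCDbDbbaC$2DD
  rot[4] = bb2aCDbDbbaC$2DDb
  rot[5] = b2aCDbDbbaC$2DDbb
  rot[6] = 2aCDbDbbaC$2DDbbb
  rot[7] = aCDbDbbaC$2DDbbb2
  rot[8] = CDbDbbaC$2DDbbb2a
  rot[9] = DbDbbaC$2DDbbb2aC
  rot[10] = bDbbaC$2DDbbb2aCD
  rot[11] = DbbaC$2DDbbb2aCDb
  rot[12] = bbaC$2DDbbb2aCDbD
  rot[13] = baC$2DDbbb2aCDbDb
  rot[14] = aC$2DDbbb2aCDbDbb
  rot[15] = C$2DDbbb2aCDbDbba
  rot[16] = $2DDbbb2aCDbDbbaC
Sorted (with $ < everything):
  sorted[0] = $2DDbbb2aCDbDbbaC
  sorted[1] = 2DDbbb2aCDbDbbaC$
  sorted[2] = 2aCDbDbbaC$2DDbbb
  sorted[3] = C$2DDbbb2aCDbDbba
  sorted[4] = CDbDbbaC$2DDbbb2a
  sorted[5] = DDbbb2aCDbDbbaC$2
  sorted[6] = DbDbbaC$2DDbbb2aC
  sorted[7] = DbbaC$2DDbbb2aCDb
  sorted[8] = Dbbb2aCDbDbbaC$2D
  sorted[9] = aC$2DDbbb2aCDbDbb
  sorted[10] = aCDbDbbaC$2DDbbb2
  sorted[11] = b2aCDbDbbaC$2DDbb
  sorted[12] = bDbbaC$2DDbbb2aCD
  sorted[13] = baC$2DDbbb2aCDbDb
  sorted[14] = bb2aCDbDbbaC$2DDb
  sorted[15] = bbaC$2DDbbb2aCDbD
  sorted[16] = bbb2aCDbDbbaC$2DD
sorted[6] = DbDbbaC$2DDbbb2aC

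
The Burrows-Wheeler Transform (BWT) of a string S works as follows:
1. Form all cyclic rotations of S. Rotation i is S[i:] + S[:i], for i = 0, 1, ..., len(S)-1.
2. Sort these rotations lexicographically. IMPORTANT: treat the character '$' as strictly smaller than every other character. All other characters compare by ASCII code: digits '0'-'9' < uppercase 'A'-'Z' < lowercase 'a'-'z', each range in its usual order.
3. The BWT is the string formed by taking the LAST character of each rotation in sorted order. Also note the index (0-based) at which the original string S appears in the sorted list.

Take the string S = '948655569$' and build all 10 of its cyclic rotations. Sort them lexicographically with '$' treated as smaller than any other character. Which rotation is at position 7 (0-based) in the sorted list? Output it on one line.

All 10 rotations (rotation i = S[i:]+S[:i]):
  rot[0] = 948655569$
  rot[1] = 48655569$9
  rot[2] = 8655569$94
  rot[3] = 655569$948
  rot[4] = 55569$9486
  rot[5] = 5569$94865
  rot[6] = 569$948655
  rot[7] = 69$9486555
  rot[8] = 9$94865556
  rot[9] = $948655569
Sorted (with $ < everything):
  sorted[0] = $948655569
  sorted[1] = 48655569$9
  sorted[2] = 55569$9486
  sorted[3] = 5569$94865
  sorted[4] = 569$948655
  sorted[5] = 655569$948
  sorted[6] = 69$9486555
  sorted[7] = 8655569$94
  sorted[8] = 9$94865556
  sorted[9] = 948655569$
sorted[7] = 8655569$94

Answer: 8655569$94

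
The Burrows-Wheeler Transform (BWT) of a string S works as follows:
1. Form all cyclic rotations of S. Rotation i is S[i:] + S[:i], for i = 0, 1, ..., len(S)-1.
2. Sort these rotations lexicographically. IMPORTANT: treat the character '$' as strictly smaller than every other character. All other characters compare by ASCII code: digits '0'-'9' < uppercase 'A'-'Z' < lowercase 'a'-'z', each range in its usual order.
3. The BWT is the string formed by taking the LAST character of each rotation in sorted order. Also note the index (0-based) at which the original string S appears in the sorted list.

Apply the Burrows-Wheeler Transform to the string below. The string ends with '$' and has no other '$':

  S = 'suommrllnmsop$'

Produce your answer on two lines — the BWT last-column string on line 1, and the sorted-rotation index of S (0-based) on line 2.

Answer: prlomnlusomm$s
12

Derivation:
All 14 rotations (rotation i = S[i:]+S[:i]):
  rot[0] = suommrllnmsop$
  rot[1] = uommrllnmsop$s
  rot[2] = ommrllnmsop$su
  rot[3] = mmrllnmsop$suo
  rot[4] = mrllnmsop$suom
  rot[5] = rllnmsop$suomm
  rot[6] = llnmsop$suommr
  rot[7] = lnmsop$suommrl
  rot[8] = nmsop$suommrll
  rot[9] = msop$suommrlln
  rot[10] = sop$suommrllnm
  rot[11] = op$suommrllnms
  rot[12] = p$suommrllnmso
  rot[13] = $suommrllnmsop
Sorted (with $ < everything):
  sorted[0] = $suommrllnmsop  (last char: 'p')
  sorted[1] = llnmsop$suommr  (last char: 'r')
  sorted[2] = lnmsop$suommrl  (last char: 'l')
  sorted[3] = mmrllnmsop$suo  (last char: 'o')
  sorted[4] = mrllnmsop$suom  (last char: 'm')
  sorted[5] = msop$suommrlln  (last char: 'n')
  sorted[6] = nmsop$suommrll  (last char: 'l')
  sorted[7] = ommrllnmsop$su  (last char: 'u')
  sorted[8] = op$suommrllnms  (last char: 's')
  sorted[9] = p$suommrllnmso  (last char: 'o')
  sorted[10] = rllnmsop$suomm  (last char: 'm')
  sorted[11] = sop$suommrllnm  (last char: 'm')
  sorted[12] = suommrllnmsop$  (last char: '$')
  sorted[13] = uommrllnmsop$s  (last char: 's')
Last column: prlomnlusomm$s
Original string S is at sorted index 12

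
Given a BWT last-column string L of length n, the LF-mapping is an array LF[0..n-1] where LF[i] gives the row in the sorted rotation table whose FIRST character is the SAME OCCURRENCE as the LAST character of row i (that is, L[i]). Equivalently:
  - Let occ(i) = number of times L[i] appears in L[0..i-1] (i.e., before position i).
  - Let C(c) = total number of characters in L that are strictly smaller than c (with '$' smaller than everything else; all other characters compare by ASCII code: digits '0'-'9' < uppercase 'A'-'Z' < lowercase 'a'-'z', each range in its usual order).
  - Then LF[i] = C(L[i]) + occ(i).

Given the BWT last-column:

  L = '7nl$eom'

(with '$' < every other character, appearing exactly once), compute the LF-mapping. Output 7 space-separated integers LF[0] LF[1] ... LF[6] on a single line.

Char counts: '$':1, '7':1, 'e':1, 'l':1, 'm':1, 'n':1, 'o':1
C (first-col start): C('$')=0, C('7')=1, C('e')=2, C('l')=3, C('m')=4, C('n')=5, C('o')=6
L[0]='7': occ=0, LF[0]=C('7')+0=1+0=1
L[1]='n': occ=0, LF[1]=C('n')+0=5+0=5
L[2]='l': occ=0, LF[2]=C('l')+0=3+0=3
L[3]='$': occ=0, LF[3]=C('$')+0=0+0=0
L[4]='e': occ=0, LF[4]=C('e')+0=2+0=2
L[5]='o': occ=0, LF[5]=C('o')+0=6+0=6
L[6]='m': occ=0, LF[6]=C('m')+0=4+0=4

Answer: 1 5 3 0 2 6 4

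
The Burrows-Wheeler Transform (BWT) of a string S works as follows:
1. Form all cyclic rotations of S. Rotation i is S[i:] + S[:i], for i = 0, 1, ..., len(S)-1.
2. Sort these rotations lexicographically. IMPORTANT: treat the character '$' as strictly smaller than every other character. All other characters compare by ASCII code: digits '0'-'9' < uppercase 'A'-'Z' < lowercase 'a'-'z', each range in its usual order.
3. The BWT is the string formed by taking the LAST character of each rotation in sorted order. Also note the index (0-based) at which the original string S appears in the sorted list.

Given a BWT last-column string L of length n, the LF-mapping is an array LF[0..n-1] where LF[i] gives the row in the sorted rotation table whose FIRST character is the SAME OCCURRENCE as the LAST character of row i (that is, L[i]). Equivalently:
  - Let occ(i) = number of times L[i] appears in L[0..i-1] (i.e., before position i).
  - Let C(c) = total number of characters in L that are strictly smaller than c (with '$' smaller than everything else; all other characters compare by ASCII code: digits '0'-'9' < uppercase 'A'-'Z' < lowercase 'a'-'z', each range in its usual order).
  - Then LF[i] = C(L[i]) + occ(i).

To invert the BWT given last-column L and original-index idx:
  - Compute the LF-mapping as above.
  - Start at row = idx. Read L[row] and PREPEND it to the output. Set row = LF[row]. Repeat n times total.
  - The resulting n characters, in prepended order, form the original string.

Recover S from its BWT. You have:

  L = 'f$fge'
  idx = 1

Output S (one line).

Answer: egff$

Derivation:
LF mapping: 2 0 3 4 1
Walk LF starting at row 1, prepending L[row]:
  step 1: row=1, L[1]='$', prepend. Next row=LF[1]=0
  step 2: row=0, L[0]='f', prepend. Next row=LF[0]=2
  step 3: row=2, L[2]='f', prepend. Next row=LF[2]=3
  step 4: row=3, L[3]='g', prepend. Next row=LF[3]=4
  step 5: row=4, L[4]='e', prepend. Next row=LF[4]=1
Reversed output: egff$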